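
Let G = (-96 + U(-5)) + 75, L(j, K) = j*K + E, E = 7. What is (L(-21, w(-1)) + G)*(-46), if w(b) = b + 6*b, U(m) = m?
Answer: -5888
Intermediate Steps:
w(b) = 7*b
L(j, K) = 7 + K*j (L(j, K) = j*K + 7 = K*j + 7 = 7 + K*j)
G = -26 (G = (-96 - 5) + 75 = -101 + 75 = -26)
(L(-21, w(-1)) + G)*(-46) = ((7 + (7*(-1))*(-21)) - 26)*(-46) = ((7 - 7*(-21)) - 26)*(-46) = ((7 + 147) - 26)*(-46) = (154 - 26)*(-46) = 128*(-46) = -5888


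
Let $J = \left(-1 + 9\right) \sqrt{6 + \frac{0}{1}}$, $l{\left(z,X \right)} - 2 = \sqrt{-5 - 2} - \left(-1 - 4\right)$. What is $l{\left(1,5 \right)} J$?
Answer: $8 \sqrt{6} \left(7 + i \sqrt{7}\right) \approx 137.17 + 51.846 i$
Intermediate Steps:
$l{\left(z,X \right)} = 7 + i \sqrt{7}$ ($l{\left(z,X \right)} = 2 - \left(-1 - 4 - \sqrt{-5 - 2}\right) = 2 + \left(\sqrt{-7} - \left(-1 - 4\right)\right) = 2 + \left(i \sqrt{7} - -5\right) = 2 + \left(i \sqrt{7} + 5\right) = 2 + \left(5 + i \sqrt{7}\right) = 7 + i \sqrt{7}$)
$J = 8 \sqrt{6}$ ($J = 8 \sqrt{6 + 0 \cdot 1} = 8 \sqrt{6 + 0} = 8 \sqrt{6} \approx 19.596$)
$l{\left(1,5 \right)} J = \left(7 + i \sqrt{7}\right) 8 \sqrt{6} = 8 \sqrt{6} \left(7 + i \sqrt{7}\right)$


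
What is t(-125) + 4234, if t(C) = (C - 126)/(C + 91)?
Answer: 144207/34 ≈ 4241.4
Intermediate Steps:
t(C) = (-126 + C)/(91 + C)
t(-125) + 4234 = (-126 - 125)/(91 - 125) + 4234 = -251/(-34) + 4234 = -1/34*(-251) + 4234 = 251/34 + 4234 = 144207/34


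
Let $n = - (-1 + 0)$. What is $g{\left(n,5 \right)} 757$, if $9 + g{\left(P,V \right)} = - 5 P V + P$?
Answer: $-24981$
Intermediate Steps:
$n = 1$ ($n = \left(-1\right) \left(-1\right) = 1$)
$g{\left(P,V \right)} = -9 + P - 5 P V$ ($g{\left(P,V \right)} = -9 + \left(- 5 P V + P\right) = -9 - \left(- P + 5 P V\right) = -9 + P - 5 P V$)
$g{\left(n,5 \right)} 757 = \left(-9 + 1 - 5 \cdot 5\right) 757 = \left(-9 + 1 - 25\right) 757 = \left(-33\right) 757 = -24981$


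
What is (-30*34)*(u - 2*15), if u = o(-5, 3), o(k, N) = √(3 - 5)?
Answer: 30600 - 1020*I*√2 ≈ 30600.0 - 1442.5*I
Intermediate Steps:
o(k, N) = I*√2 (o(k, N) = √(-2) = I*√2)
u = I*√2 ≈ 1.4142*I
(-30*34)*(u - 2*15) = (-30*34)*(I*√2 - 2*15) = -1020*(I*√2 - 30) = -1020*(-30 + I*√2) = 30600 - 1020*I*√2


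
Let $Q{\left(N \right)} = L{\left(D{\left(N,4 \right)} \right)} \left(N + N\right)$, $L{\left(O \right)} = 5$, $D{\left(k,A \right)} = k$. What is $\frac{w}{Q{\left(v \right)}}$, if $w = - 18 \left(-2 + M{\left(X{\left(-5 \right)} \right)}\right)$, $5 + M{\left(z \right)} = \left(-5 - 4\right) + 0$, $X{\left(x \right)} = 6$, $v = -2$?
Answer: $- \frac{72}{5} \approx -14.4$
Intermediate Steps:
$Q{\left(N \right)} = 10 N$ ($Q{\left(N \right)} = 5 \left(N + N\right) = 5 \cdot 2 N = 10 N$)
$M{\left(z \right)} = -14$ ($M{\left(z \right)} = -5 + \left(\left(-5 - 4\right) + 0\right) = -5 + \left(-9 + 0\right) = -5 - 9 = -14$)
$w = 288$ ($w = - 18 \left(-2 - 14\right) = \left(-18\right) \left(-16\right) = 288$)
$\frac{w}{Q{\left(v \right)}} = \frac{288}{10 \left(-2\right)} = \frac{288}{-20} = 288 \left(- \frac{1}{20}\right) = - \frac{72}{5}$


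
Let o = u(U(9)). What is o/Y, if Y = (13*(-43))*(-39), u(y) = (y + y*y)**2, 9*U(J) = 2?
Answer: 484/143036361 ≈ 3.3838e-6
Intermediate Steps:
U(J) = 2/9 (U(J) = (1/9)*2 = 2/9)
u(y) = (y + y**2)**2
Y = 21801 (Y = -559*(-39) = 21801)
o = 484/6561 (o = (2/9)**2*(1 + 2/9)**2 = 4*(11/9)**2/81 = (4/81)*(121/81) = 484/6561 ≈ 0.073769)
o/Y = (484/6561)/21801 = (484/6561)*(1/21801) = 484/143036361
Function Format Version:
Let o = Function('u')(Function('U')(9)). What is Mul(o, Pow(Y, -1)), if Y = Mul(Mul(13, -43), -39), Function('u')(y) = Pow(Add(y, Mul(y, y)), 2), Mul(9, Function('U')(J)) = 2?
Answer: Rational(484, 143036361) ≈ 3.3838e-6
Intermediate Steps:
Function('U')(J) = Rational(2, 9) (Function('U')(J) = Mul(Rational(1, 9), 2) = Rational(2, 9))
Function('u')(y) = Pow(Add(y, Pow(y, 2)), 2)
Y = 21801 (Y = Mul(-559, -39) = 21801)
o = Rational(484, 6561) (o = Mul(Pow(Rational(2, 9), 2), Pow(Add(1, Rational(2, 9)), 2)) = Mul(Rational(4, 81), Pow(Rational(11, 9), 2)) = Mul(Rational(4, 81), Rational(121, 81)) = Rational(484, 6561) ≈ 0.073769)
Mul(o, Pow(Y, -1)) = Mul(Rational(484, 6561), Pow(21801, -1)) = Mul(Rational(484, 6561), Rational(1, 21801)) = Rational(484, 143036361)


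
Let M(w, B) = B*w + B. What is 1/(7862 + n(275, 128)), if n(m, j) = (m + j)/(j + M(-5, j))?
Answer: 384/3018605 ≈ 0.00012721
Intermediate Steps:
M(w, B) = B + B*w
n(m, j) = -(j + m)/(3*j) (n(m, j) = (m + j)/(j + j*(1 - 5)) = (j + m)/(j + j*(-4)) = (j + m)/(j - 4*j) = (j + m)/((-3*j)) = (j + m)*(-1/(3*j)) = -(j + m)/(3*j))
1/(7862 + n(275, 128)) = 1/(7862 + (⅓)*(-1*128 - 1*275)/128) = 1/(7862 + (⅓)*(1/128)*(-128 - 275)) = 1/(7862 + (⅓)*(1/128)*(-403)) = 1/(7862 - 403/384) = 1/(3018605/384) = 384/3018605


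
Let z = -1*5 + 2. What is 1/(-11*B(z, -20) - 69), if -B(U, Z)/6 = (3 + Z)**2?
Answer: 1/19005 ≈ 5.2618e-5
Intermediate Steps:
z = -3 (z = -5 + 2 = -3)
B(U, Z) = -6*(3 + Z)**2
1/(-11*B(z, -20) - 69) = 1/(-(-66)*(3 - 20)**2 - 69) = 1/(-(-66)*(-17)**2 - 69) = 1/(-(-66)*289 - 69) = 1/(-11*(-1734) - 69) = 1/(19074 - 69) = 1/19005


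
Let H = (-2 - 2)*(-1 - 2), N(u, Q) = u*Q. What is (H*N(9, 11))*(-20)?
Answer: -23760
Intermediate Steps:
N(u, Q) = Q*u
H = 12 (H = -4*(-3) = 12)
(H*N(9, 11))*(-20) = (12*(11*9))*(-20) = (12*99)*(-20) = 1188*(-20) = -23760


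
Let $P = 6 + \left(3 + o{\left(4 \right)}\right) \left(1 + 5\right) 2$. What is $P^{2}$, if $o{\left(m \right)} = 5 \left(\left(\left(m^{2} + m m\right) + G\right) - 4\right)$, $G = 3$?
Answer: $3617604$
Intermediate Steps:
$o{\left(m \right)} = -5 + 10 m^{2}$ ($o{\left(m \right)} = 5 \left(\left(\left(m^{2} + m m\right) + 3\right) - 4\right) = 5 \left(\left(\left(m^{2} + m^{2}\right) + 3\right) - 4\right) = 5 \left(\left(2 m^{2} + 3\right) - 4\right) = 5 \left(\left(3 + 2 m^{2}\right) - 4\right) = 5 \left(-1 + 2 m^{2}\right) = -5 + 10 m^{2}$)
$P = 1902$ ($P = 6 + \left(3 - \left(5 - 10 \cdot 4^{2}\right)\right) \left(1 + 5\right) 2 = 6 + \left(3 + \left(-5 + 10 \cdot 16\right)\right) 6 \cdot 2 = 6 + \left(3 + \left(-5 + 160\right)\right) 6 \cdot 2 = 6 + \left(3 + 155\right) 6 \cdot 2 = 6 + 158 \cdot 6 \cdot 2 = 6 + 948 \cdot 2 = 6 + 1896 = 1902$)
$P^{2} = 1902^{2} = 3617604$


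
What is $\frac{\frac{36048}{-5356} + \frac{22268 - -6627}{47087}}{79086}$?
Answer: $- \frac{385657639}{4986332203398} \approx -7.7343 \cdot 10^{-5}$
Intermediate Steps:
$\frac{\frac{36048}{-5356} + \frac{22268 - -6627}{47087}}{79086} = \left(36048 \left(- \frac{1}{5356}\right) + \left(22268 + 6627\right) \frac{1}{47087}\right) \frac{1}{79086} = \left(- \frac{9012}{1339} + 28895 \cdot \frac{1}{47087}\right) \frac{1}{79086} = \left(- \frac{9012}{1339} + \frac{28895}{47087}\right) \frac{1}{79086} = \left(- \frac{385657639}{63049493}\right) \frac{1}{79086} = - \frac{385657639}{4986332203398}$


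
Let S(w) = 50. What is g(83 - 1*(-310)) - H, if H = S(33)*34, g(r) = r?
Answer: -1307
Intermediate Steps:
H = 1700 (H = 50*34 = 1700)
g(83 - 1*(-310)) - H = (83 - 1*(-310)) - 1*1700 = (83 + 310) - 1700 = 393 - 1700 = -1307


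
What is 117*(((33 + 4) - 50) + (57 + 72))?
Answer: 13572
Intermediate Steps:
117*(((33 + 4) - 50) + (57 + 72)) = 117*((37 - 50) + 129) = 117*(-13 + 129) = 117*116 = 13572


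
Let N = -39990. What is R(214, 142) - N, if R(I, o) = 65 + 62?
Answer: 40117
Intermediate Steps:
R(I, o) = 127
R(214, 142) - N = 127 - 1*(-39990) = 127 + 39990 = 40117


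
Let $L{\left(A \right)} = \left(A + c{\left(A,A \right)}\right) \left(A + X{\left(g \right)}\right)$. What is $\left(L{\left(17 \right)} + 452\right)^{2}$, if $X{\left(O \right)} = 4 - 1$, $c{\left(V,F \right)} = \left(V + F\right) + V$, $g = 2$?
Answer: $3283344$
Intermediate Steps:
$c{\left(V,F \right)} = F + 2 V$ ($c{\left(V,F \right)} = \left(F + V\right) + V = F + 2 V$)
$X{\left(O \right)} = 3$
$L{\left(A \right)} = 4 A \left(3 + A\right)$ ($L{\left(A \right)} = \left(A + \left(A + 2 A\right)\right) \left(A + 3\right) = \left(A + 3 A\right) \left(3 + A\right) = 4 A \left(3 + A\right)$)
$\left(L{\left(17 \right)} + 452\right)^{2} = \left(4 \cdot 17 \left(3 + 17\right) + 452\right)^{2} = \left(4 \cdot 17 \cdot 20 + 452\right)^{2} = \left(1360 + 452\right)^{2} = 1812^{2} = 3283344$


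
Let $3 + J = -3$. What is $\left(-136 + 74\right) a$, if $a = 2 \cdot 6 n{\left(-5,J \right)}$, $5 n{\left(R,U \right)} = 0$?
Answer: $0$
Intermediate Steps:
$J = -6$ ($J = -3 - 3 = -6$)
$n{\left(R,U \right)} = 0$ ($n{\left(R,U \right)} = \frac{1}{5} \cdot 0 = 0$)
$a = 0$ ($a = 2 \cdot 6 \cdot 0 = 12 \cdot 0 = 0$)
$\left(-136 + 74\right) a = \left(-136 + 74\right) 0 = \left(-62\right) 0 = 0$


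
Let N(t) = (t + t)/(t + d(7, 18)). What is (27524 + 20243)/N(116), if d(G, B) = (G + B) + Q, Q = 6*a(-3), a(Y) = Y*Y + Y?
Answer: 8454759/232 ≈ 36443.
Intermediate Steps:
a(Y) = Y + Y² (a(Y) = Y² + Y = Y + Y²)
Q = 36 (Q = 6*(-3*(1 - 3)) = 6*(-3*(-2)) = 6*6 = 36)
d(G, B) = 36 + B + G (d(G, B) = (G + B) + 36 = (B + G) + 36 = 36 + B + G)
N(t) = 2*t/(61 + t) (N(t) = (t + t)/(t + (36 + 18 + 7)) = (2*t)/(t + 61) = (2*t)/(61 + t) = 2*t/(61 + t))
(27524 + 20243)/N(116) = (27524 + 20243)/((2*116/(61 + 116))) = 47767/((2*116/177)) = 47767/((2*116*(1/177))) = 47767/(232/177) = 47767*(177/232) = 8454759/232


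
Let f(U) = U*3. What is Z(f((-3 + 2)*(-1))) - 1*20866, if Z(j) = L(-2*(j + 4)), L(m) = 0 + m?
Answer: -20880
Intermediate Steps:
f(U) = 3*U
L(m) = m
Z(j) = -8 - 2*j (Z(j) = -2*(j + 4) = -2*(4 + j) = -8 - 2*j)
Z(f((-3 + 2)*(-1))) - 1*20866 = (-8 - 6*(-3 + 2)*(-1)) - 1*20866 = (-8 - 6*(-1*(-1))) - 20866 = (-8 - 6) - 20866 = -14 - 20866 = -20880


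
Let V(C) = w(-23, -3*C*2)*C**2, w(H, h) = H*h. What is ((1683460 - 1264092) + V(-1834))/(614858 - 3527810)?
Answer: 106411086973/364119 ≈ 2.9224e+5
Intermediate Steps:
V(C) = 138*C**3 (V(C) = (-23*(-3*C)*2)*C**2 = (-(-138)*C)*C**2 = (138*C)*C**2 = 138*C**3)
((1683460 - 1264092) + V(-1834))/(614858 - 3527810) = ((1683460 - 1264092) + 138*(-1834)**3)/(614858 - 3527810) = (419368 + 138*(-6168761704))/(-2912952) = (419368 - 851289115152)*(-1/2912952) = -851288695784*(-1/2912952) = 106411086973/364119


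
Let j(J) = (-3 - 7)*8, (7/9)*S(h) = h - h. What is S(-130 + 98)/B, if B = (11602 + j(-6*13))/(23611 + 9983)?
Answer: 0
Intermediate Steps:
S(h) = 0 (S(h) = 9*(h - h)/7 = (9/7)*0 = 0)
j(J) = -80 (j(J) = -10*8 = -80)
B = 5761/16797 (B = (11602 - 80)/(23611 + 9983) = 11522/33594 = 11522*(1/33594) = 5761/16797 ≈ 0.34298)
S(-130 + 98)/B = 0/(5761/16797) = 0*(16797/5761) = 0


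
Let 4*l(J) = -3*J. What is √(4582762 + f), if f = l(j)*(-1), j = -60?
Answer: √4582717 ≈ 2140.7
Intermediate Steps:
l(J) = -3*J/4 (l(J) = (-3*J)/4 = -3*J/4)
f = -45 (f = -¾*(-60)*(-1) = 45*(-1) = -45)
√(4582762 + f) = √(4582762 - 45) = √4582717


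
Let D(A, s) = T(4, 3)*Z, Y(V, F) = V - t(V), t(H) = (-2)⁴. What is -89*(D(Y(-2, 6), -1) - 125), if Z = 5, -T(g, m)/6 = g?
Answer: 21805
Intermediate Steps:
T(g, m) = -6*g
t(H) = 16
Y(V, F) = -16 + V (Y(V, F) = V - 1*16 = V - 16 = -16 + V)
D(A, s) = -120 (D(A, s) = -6*4*5 = -24*5 = -120)
-89*(D(Y(-2, 6), -1) - 125) = -89*(-120 - 125) = -89*(-245) = 21805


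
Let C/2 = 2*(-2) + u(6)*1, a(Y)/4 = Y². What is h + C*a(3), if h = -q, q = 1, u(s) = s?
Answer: 143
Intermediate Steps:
a(Y) = 4*Y²
C = 4 (C = 2*(2*(-2) + 6*1) = 2*(-4 + 6) = 2*2 = 4)
h = -1 (h = -1*1 = -1)
h + C*a(3) = -1 + 4*(4*3²) = -1 + 4*(4*9) = -1 + 4*36 = -1 + 144 = 143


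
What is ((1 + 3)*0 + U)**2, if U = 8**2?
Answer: 4096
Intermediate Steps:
U = 64
((1 + 3)*0 + U)**2 = ((1 + 3)*0 + 64)**2 = (4*0 + 64)**2 = (0 + 64)**2 = 64**2 = 4096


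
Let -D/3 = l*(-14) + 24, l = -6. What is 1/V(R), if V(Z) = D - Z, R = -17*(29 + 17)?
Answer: 1/458 ≈ 0.0021834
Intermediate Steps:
R = -782 (R = -17*46 = -782)
D = -324 (D = -3*(-6*(-14) + 24) = -3*(84 + 24) = -3*108 = -324)
V(Z) = -324 - Z
1/V(R) = 1/(-324 - 1*(-782)) = 1/(-324 + 782) = 1/458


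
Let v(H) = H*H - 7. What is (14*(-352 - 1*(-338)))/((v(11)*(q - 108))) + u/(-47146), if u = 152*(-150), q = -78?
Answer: 61586477/124960473 ≈ 0.49285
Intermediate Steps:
v(H) = -7 + H² (v(H) = H² - 7 = -7 + H²)
u = -22800
(14*(-352 - 1*(-338)))/((v(11)*(q - 108))) + u/(-47146) = (14*(-352 - 1*(-338)))/(((-7 + 11²)*(-78 - 108))) - 22800/(-47146) = (14*(-352 + 338))/(((-7 + 121)*(-186))) - 22800*(-1/47146) = (14*(-14))/((114*(-186))) + 11400/23573 = -196/(-21204) + 11400/23573 = -196*(-1/21204) + 11400/23573 = 49/5301 + 11400/23573 = 61586477/124960473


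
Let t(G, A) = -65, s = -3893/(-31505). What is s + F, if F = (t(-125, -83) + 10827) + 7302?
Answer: 569110213/31505 ≈ 18064.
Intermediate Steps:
s = 3893/31505 (s = -3893*(-1/31505) = 3893/31505 ≈ 0.12357)
F = 18064 (F = (-65 + 10827) + 7302 = 10762 + 7302 = 18064)
s + F = 3893/31505 + 18064 = 569110213/31505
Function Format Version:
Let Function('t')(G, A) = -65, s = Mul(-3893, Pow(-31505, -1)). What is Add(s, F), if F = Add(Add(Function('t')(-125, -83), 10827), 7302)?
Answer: Rational(569110213, 31505) ≈ 18064.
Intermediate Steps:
s = Rational(3893, 31505) (s = Mul(-3893, Rational(-1, 31505)) = Rational(3893, 31505) ≈ 0.12357)
F = 18064 (F = Add(Add(-65, 10827), 7302) = Add(10762, 7302) = 18064)
Add(s, F) = Add(Rational(3893, 31505), 18064) = Rational(569110213, 31505)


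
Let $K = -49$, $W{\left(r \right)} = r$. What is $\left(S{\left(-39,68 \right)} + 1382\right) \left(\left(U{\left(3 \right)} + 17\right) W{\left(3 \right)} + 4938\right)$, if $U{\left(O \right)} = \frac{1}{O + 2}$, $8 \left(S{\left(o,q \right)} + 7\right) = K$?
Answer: $\frac{68301387}{10} \approx 6.8301 \cdot 10^{6}$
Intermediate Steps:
$S{\left(o,q \right)} = - \frac{105}{8}$ ($S{\left(o,q \right)} = -7 + \frac{1}{8} \left(-49\right) = -7 - \frac{49}{8} = - \frac{105}{8}$)
$U{\left(O \right)} = \frac{1}{2 + O}$
$\left(S{\left(-39,68 \right)} + 1382\right) \left(\left(U{\left(3 \right)} + 17\right) W{\left(3 \right)} + 4938\right) = \left(- \frac{105}{8} + 1382\right) \left(\left(\frac{1}{2 + 3} + 17\right) 3 + 4938\right) = \frac{10951 \left(\left(\frac{1}{5} + 17\right) 3 + 4938\right)}{8} = \frac{10951 \left(\frac{86}{5} \cdot 3 + 4938\right)}{8} = \frac{10951 \left(\frac{258}{5} + 4938\right)}{8} = \frac{10951}{8} \cdot \frac{24948}{5} = \frac{68301387}{10}$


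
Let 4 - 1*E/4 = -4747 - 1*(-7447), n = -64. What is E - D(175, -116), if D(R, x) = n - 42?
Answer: -10678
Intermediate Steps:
D(R, x) = -106 (D(R, x) = -64 - 42 = -106)
E = -10784 (E = 16 - 4*(-4747 - 1*(-7447)) = 16 - 4*(-4747 + 7447) = 16 - 4*2700 = 16 - 10800 = -10784)
E - D(175, -116) = -10784 - 1*(-106) = -10784 + 106 = -10678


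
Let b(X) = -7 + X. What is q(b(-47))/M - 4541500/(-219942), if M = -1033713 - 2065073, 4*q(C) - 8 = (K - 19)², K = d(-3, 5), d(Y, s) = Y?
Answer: 7036554783067/340776595206 ≈ 20.649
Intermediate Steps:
K = -3
q(C) = 123 (q(C) = 2 + (-3 - 19)²/4 = 2 + (¼)*(-22)² = 2 + (¼)*484 = 2 + 121 = 123)
M = -3098786
q(b(-47))/M - 4541500/(-219942) = 123/(-3098786) - 4541500/(-219942) = 123*(-1/3098786) - 4541500*(-1/219942) = -123/3098786 + 2270750/109971 = 7036554783067/340776595206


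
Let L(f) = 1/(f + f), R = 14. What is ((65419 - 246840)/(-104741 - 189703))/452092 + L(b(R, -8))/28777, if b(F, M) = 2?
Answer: 38499696329/3830672710354896 ≈ 1.0050e-5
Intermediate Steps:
L(f) = 1/(2*f)
((65419 - 246840)/(-104741 - 189703))/452092 + L(b(R, -8))/28777 = ((65419 - 246840)/(-104741 - 189703))/452092 + ((½)/2)/28777 = -181421/(-294444)*(1/452092) + ((½)*(½))*(1/28777) = -181421*(-1/294444)*(1/452092) + (¼)*(1/28777) = (181421/294444)*(1/452092) + 1/115108 = 181421/133115776848 + 1/115108 = 38499696329/3830672710354896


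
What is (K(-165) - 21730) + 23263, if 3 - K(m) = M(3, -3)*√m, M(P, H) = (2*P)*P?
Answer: 1536 - 18*I*√165 ≈ 1536.0 - 231.21*I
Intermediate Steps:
M(P, H) = 2*P²
K(m) = 3 - 18*√m (K(m) = 3 - 2*3²*√m = 3 - 2*9*√m = 3 - 18*√m)
(K(-165) - 21730) + 23263 = ((3 - 18*I*√165) - 21730) + 23263 = (-21727 - 18*I*√165) + 23263 = 1536 - 18*I*√165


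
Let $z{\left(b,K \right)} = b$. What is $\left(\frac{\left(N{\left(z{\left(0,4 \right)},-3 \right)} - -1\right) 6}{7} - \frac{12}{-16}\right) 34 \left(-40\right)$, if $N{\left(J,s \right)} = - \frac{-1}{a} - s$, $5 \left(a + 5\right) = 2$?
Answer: $- \frac{874140}{161} \approx -5429.4$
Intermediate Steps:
$a = - \frac{23}{5}$ ($a = -5 + \frac{1}{5} \cdot 2 = -5 + \frac{2}{5} = - \frac{23}{5} \approx -4.6$)
$N{\left(J,s \right)} = - \frac{5}{23} - s$ ($N{\left(J,s \right)} = - \frac{-1}{- \frac{23}{5}} - s = - \frac{\left(-1\right) \left(-5\right)}{23} - s = \left(-1\right) \frac{5}{23} - s = - \frac{5}{23} - s$)
$\left(\frac{\left(N{\left(z{\left(0,4 \right)},-3 \right)} - -1\right) 6}{7} - \frac{12}{-16}\right) 34 \left(-40\right) = \left(\frac{\left(\left(- \frac{5}{23} - -3\right) - -1\right) 6}{7} - \frac{12}{-16}\right) 34 \left(-40\right) = \left(\left(\left(- \frac{5}{23} + 3\right) + 1\right) 6 \cdot \frac{1}{7} - - \frac{3}{4}\right) 34 \left(-40\right) = \left(\left(\frac{64}{23} + 1\right) 6 \cdot \frac{1}{7} + \frac{3}{4}\right) 34 \left(-40\right) = \left(\frac{87}{23} \cdot 6 \cdot \frac{1}{7} + \frac{3}{4}\right) 34 \left(-40\right) = \left(\frac{522}{23} \cdot \frac{1}{7} + \frac{3}{4}\right) 34 \left(-40\right) = \left(\frac{522}{161} + \frac{3}{4}\right) 34 \left(-40\right) = \frac{2571}{644} \cdot 34 \left(-40\right) = \frac{43707}{322} \left(-40\right) = - \frac{874140}{161}$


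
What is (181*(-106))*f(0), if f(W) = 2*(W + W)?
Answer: 0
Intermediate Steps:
f(W) = 4*W (f(W) = 2*(2*W) = 4*W)
(181*(-106))*f(0) = (181*(-106))*(4*0) = -19186*0 = 0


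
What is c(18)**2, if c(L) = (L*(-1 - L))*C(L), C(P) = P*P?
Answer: 12278412864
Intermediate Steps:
C(P) = P**2
c(L) = L**3*(-1 - L) (c(L) = (L*(-1 - L))*L**2 = L**3*(-1 - L))
c(18)**2 = (18**3*(-1 - 1*18))**2 = (5832*(-1 - 18))**2 = (5832*(-19))**2 = (-110808)**2 = 12278412864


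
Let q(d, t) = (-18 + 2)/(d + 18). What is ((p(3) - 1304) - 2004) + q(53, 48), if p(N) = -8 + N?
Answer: -235239/71 ≈ -3313.2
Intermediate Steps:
q(d, t) = -16/(18 + d)
((p(3) - 1304) - 2004) + q(53, 48) = (((-8 + 3) - 1304) - 2004) - 16/(18 + 53) = ((-5 - 1304) - 2004) - 16/71 = (-1309 - 2004) - 16*1/71 = -3313 - 16/71 = -235239/71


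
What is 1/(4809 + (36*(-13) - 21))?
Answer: 1/4320 ≈ 0.00023148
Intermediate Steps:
1/(4809 + (36*(-13) - 21)) = 1/(4809 + (-468 - 21)) = 1/(4809 - 489) = 1/4320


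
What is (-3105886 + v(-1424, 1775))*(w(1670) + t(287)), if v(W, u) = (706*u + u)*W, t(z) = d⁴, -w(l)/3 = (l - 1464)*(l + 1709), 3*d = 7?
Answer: 100929050874162322/27 ≈ 3.7381e+15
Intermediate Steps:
d = 7/3 (d = (⅓)*7 = 7/3 ≈ 2.3333)
w(l) = -3*(-1464 + l)*(1709 + l) (w(l) = -3*(l - 1464)*(l + 1709) = -3*(-1464 + l)*(1709 + l))
t(z) = 2401/81 (t(z) = (7/3)⁴ = 2401/81)
v(W, u) = 707*W*u (v(W, u) = (707*u)*W = 707*W*u)
(-3105886 + v(-1424, 1775))*(w(1670) + t(287)) = (-3105886 + 707*(-1424)*1775)*((7505928 - 735*1670 - 3*1670²) + 2401/81) = (-3105886 - 1787013200)*((7505928 - 1227450 - 3*2788900) + 2401/81) = -1790119086*((7505928 - 1227450 - 8366700) + 2401/81) = -1790119086*(-2088222 + 2401/81) = -1790119086*(-169143581/81) = 100929050874162322/27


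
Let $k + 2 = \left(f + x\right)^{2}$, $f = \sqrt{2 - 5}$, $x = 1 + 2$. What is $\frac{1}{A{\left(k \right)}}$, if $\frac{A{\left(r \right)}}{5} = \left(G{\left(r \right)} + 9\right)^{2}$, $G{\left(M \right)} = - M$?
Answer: $\frac{i}{5 \left(- 83 i + 60 \sqrt{3}\right)} \approx -0.00093844 + 0.001175 i$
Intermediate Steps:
$x = 3$
$f = i \sqrt{3}$ ($f = \sqrt{-3} = i \sqrt{3} \approx 1.732 i$)
$k = -2 + \left(3 + i \sqrt{3}\right)^{2}$ ($k = -2 + \left(i \sqrt{3} + 3\right)^{2} = -2 + \left(3 + i \sqrt{3}\right)^{2} \approx 4.0 + 10.392 i$)
$A{\left(r \right)} = 5 \left(9 - r\right)^{2}$ ($A{\left(r \right)} = 5 \left(- r + 9\right)^{2} = 5 \left(9 - r\right)^{2}$)
$\frac{1}{A{\left(k \right)}} = \frac{1}{5 \left(-9 + \left(4 + 6 i \sqrt{3}\right)\right)^{2}} = \frac{1}{5 \left(-5 + 6 i \sqrt{3}\right)^{2}}$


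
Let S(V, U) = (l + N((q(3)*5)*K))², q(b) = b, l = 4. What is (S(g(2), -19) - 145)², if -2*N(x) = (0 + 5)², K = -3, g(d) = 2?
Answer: 84681/16 ≈ 5292.6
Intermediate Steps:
N(x) = -25/2 (N(x) = -(0 + 5)²/2 = -½*5² = -½*25 = -25/2)
S(V, U) = 289/4 (S(V, U) = (4 - 25/2)² = (-17/2)² = 289/4)
(S(g(2), -19) - 145)² = (289/4 - 145)² = (-291/4)² = 84681/16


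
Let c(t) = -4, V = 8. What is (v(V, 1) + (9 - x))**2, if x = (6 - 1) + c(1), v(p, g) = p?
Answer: 256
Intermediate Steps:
x = 1 (x = (6 - 1) - 4 = 5 - 4 = 1)
(v(V, 1) + (9 - x))**2 = (8 + (9 - 1*1))**2 = (8 + (9 - 1))**2 = (8 + 8)**2 = 16**2 = 256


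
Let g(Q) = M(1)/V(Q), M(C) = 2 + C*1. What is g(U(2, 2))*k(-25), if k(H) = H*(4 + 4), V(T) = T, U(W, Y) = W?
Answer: -300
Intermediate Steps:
k(H) = 8*H (k(H) = H*8 = 8*H)
M(C) = 2 + C
g(Q) = 3/Q (g(Q) = (2 + 1)/Q = 3/Q)
g(U(2, 2))*k(-25) = (3/2)*(8*(-25)) = (3*(1/2))*(-200) = (3/2)*(-200) = -300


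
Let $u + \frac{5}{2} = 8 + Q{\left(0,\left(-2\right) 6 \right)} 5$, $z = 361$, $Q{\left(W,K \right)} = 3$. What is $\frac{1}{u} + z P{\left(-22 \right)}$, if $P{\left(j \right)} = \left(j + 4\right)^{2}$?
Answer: $\frac{4795526}{41} \approx 1.1696 \cdot 10^{5}$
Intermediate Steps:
$P{\left(j \right)} = \left(4 + j\right)^{2}$
$u = \frac{41}{2}$ ($u = - \frac{5}{2} + \left(8 + 3 \cdot 5\right) = - \frac{5}{2} + \left(8 + 15\right) = - \frac{5}{2} + 23 = \frac{41}{2} \approx 20.5$)
$\frac{1}{u} + z P{\left(-22 \right)} = \frac{1}{\frac{41}{2}} + 361 \left(4 - 22\right)^{2} = \frac{2}{41} + 361 \left(-18\right)^{2} = \frac{2}{41} + 361 \cdot 324 = \frac{2}{41} + 116964 = \frac{4795526}{41}$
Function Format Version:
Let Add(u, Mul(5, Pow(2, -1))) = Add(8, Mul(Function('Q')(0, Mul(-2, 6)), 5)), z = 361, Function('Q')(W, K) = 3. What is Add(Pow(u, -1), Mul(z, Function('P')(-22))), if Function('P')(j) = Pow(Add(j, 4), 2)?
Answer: Rational(4795526, 41) ≈ 1.1696e+5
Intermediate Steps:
Function('P')(j) = Pow(Add(4, j), 2)
u = Rational(41, 2) (u = Add(Rational(-5, 2), Add(8, Mul(3, 5))) = Add(Rational(-5, 2), Add(8, 15)) = Add(Rational(-5, 2), 23) = Rational(41, 2) ≈ 20.500)
Add(Pow(u, -1), Mul(z, Function('P')(-22))) = Add(Pow(Rational(41, 2), -1), Mul(361, Pow(Add(4, -22), 2))) = Add(Rational(2, 41), Mul(361, Pow(-18, 2))) = Add(Rational(2, 41), Mul(361, 324)) = Add(Rational(2, 41), 116964) = Rational(4795526, 41)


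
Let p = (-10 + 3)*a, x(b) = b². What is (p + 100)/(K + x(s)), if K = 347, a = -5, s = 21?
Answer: 135/788 ≈ 0.17132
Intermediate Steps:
p = 35 (p = (-10 + 3)*(-5) = -7*(-5) = 35)
(p + 100)/(K + x(s)) = (35 + 100)/(347 + 21²) = 135/(347 + 441) = 135/788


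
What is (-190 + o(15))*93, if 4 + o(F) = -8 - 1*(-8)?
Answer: -18042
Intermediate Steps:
o(F) = -4 (o(F) = -4 + (-8 - 1*(-8)) = -4 + (-8 + 8) = -4 + 0 = -4)
(-190 + o(15))*93 = (-190 - 4)*93 = -194*93 = -18042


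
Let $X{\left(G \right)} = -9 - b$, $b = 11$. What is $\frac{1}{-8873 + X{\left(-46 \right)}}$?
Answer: $- \frac{1}{8893} \approx -0.00011245$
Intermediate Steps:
$X{\left(G \right)} = -20$ ($X{\left(G \right)} = -9 - 11 = -20$)
$\frac{1}{-8873 + X{\left(-46 \right)}} = \frac{1}{-8873 - 20} = \frac{1}{-8893} = - \frac{1}{8893}$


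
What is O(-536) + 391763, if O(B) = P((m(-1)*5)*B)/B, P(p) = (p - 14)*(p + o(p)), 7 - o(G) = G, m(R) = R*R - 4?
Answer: 104964393/268 ≈ 3.9166e+5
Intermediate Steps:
m(R) = -4 + R² (m(R) = R² - 4 = -4 + R²)
o(G) = 7 - G
P(p) = -98 + 7*p (P(p) = (p - 14)*(p + (7 - p)) = (-14 + p)*7 = -98 + 7*p)
O(B) = (-98 - 105*B)/B (O(B) = (-98 + 7*(((-4 + (-1)²)*5)*B))/B = (-98 + 7*(((-4 + 1)*5)*B))/B = (-98 + 7*((-3*5)*B))/B = (-98 + 7*(-15*B))/B = (-98 - 105*B)/B)
O(-536) + 391763 = (-105 - 98/(-536)) + 391763 = (-105 - 98*(-1/536)) + 391763 = (-105 + 49/268) + 391763 = -28091/268 + 391763 = 104964393/268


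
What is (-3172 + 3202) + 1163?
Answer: 1193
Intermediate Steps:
(-3172 + 3202) + 1163 = 30 + 1163 = 1193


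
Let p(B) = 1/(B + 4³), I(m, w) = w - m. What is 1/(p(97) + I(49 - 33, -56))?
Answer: -161/11591 ≈ -0.013890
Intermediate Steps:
p(B) = 1/(64 + B) (p(B) = 1/(B + 64) = 1/(64 + B))
1/(p(97) + I(49 - 33, -56)) = 1/(1/(64 + 97) + (-56 - (49 - 33))) = 1/(1/161 + (-56 - 1*16)) = 1/(1/161 + (-56 - 16)) = 1/(1/161 - 72) = 1/(-11591/161) = -161/11591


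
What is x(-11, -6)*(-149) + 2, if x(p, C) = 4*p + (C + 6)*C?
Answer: 6558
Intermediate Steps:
x(p, C) = 4*p + C*(6 + C) (x(p, C) = 4*p + (6 + C)*C = 4*p + C*(6 + C))
x(-11, -6)*(-149) + 2 = ((-6)² + 4*(-11) + 6*(-6))*(-149) + 2 = (36 - 44 - 36)*(-149) + 2 = -44*(-149) + 2 = 6556 + 2 = 6558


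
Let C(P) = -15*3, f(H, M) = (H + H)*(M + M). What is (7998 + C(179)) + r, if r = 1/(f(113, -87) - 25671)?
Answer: 516905234/64995 ≈ 7953.0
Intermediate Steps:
f(H, M) = 4*H*M (f(H, M) = (2*H)*(2*M) = 4*H*M)
C(P) = -45
r = -1/64995 (r = 1/(4*113*(-87) - 25671) = 1/(-39324 - 25671) = 1/(-64995) = -1/64995 ≈ -1.5386e-5)
(7998 + C(179)) + r = (7998 - 45) - 1/64995 = 7953 - 1/64995 = 516905234/64995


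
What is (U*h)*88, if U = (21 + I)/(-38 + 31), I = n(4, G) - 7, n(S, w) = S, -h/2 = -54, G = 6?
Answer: -171072/7 ≈ -24439.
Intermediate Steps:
h = 108 (h = -2*(-54) = 108)
I = -3 (I = 4 - 7 = -3)
U = -18/7 (U = (21 - 3)/(-38 + 31) = 18/(-7) = 18*(-1/7) = -18/7 ≈ -2.5714)
(U*h)*88 = -18/7*108*88 = -1944/7*88 = -171072/7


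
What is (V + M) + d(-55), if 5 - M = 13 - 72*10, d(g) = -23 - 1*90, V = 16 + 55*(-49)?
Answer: -2080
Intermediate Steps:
V = -2679 (V = 16 - 2695 = -2679)
d(g) = -113 (d(g) = -23 - 90 = -113)
M = 712 (M = 5 - (13 - 72*10) = 5 - (13 - 720) = 5 - 1*(-707) = 5 + 707 = 712)
(V + M) + d(-55) = (-2679 + 712) - 113 = -1967 - 113 = -2080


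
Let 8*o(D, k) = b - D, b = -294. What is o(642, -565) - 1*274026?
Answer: -274143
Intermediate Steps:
o(D, k) = -147/4 - D/8 (o(D, k) = (-294 - D)/8 = -147/4 - D/8)
o(642, -565) - 1*274026 = (-147/4 - ⅛*642) - 1*274026 = (-147/4 - 321/4) - 274026 = -117 - 274026 = -274143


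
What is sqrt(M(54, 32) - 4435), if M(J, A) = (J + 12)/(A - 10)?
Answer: 4*I*sqrt(277) ≈ 66.573*I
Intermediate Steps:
M(J, A) = (12 + J)/(-10 + A)
sqrt(M(54, 32) - 4435) = sqrt((12 + 54)/(-10 + 32) - 4435) = sqrt(66/22 - 4435) = sqrt((1/22)*66 - 4435) = sqrt(3 - 4435) = sqrt(-4432) = 4*I*sqrt(277)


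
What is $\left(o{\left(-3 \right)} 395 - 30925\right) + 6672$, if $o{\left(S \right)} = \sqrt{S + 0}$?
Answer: $-24253 + 395 i \sqrt{3} \approx -24253.0 + 684.16 i$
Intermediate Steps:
$o{\left(S \right)} = \sqrt{S}$
$\left(o{\left(-3 \right)} 395 - 30925\right) + 6672 = \left(\sqrt{-3} \cdot 395 - 30925\right) + 6672 = \left(i \sqrt{3} \cdot 395 - 30925\right) + 6672 = \left(395 i \sqrt{3} - 30925\right) + 6672 = \left(-30925 + 395 i \sqrt{3}\right) + 6672 = -24253 + 395 i \sqrt{3}$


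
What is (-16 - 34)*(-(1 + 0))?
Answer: 50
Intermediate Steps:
(-16 - 34)*(-(1 + 0)) = -(-50) = -50*(-1) = 50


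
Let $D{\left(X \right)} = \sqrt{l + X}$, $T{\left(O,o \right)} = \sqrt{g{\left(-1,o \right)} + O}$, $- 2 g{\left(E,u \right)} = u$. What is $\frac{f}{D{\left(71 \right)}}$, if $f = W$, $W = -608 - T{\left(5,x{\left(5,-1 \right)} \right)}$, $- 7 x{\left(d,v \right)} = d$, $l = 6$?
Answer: $\frac{\sqrt{77} \left(-8512 - 5 \sqrt{42}\right)}{1078} \approx -69.552$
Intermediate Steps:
$x{\left(d,v \right)} = - \frac{d}{7}$
$g{\left(E,u \right)} = - \frac{u}{2}$
$T{\left(O,o \right)} = \sqrt{O - \frac{o}{2}}$ ($T{\left(O,o \right)} = \sqrt{- \frac{o}{2} + O} = \sqrt{O - \frac{o}{2}}$)
$W = -608 - \frac{5 \sqrt{42}}{14}$ ($W = -608 - \frac{\sqrt{- 2 \left(\left(- \frac{1}{7}\right) 5\right) + 4 \cdot 5}}{2} = -608 - \frac{\sqrt{\left(-2\right) \left(- \frac{5}{7}\right) + 20}}{2} = -608 - \frac{\sqrt{\frac{10}{7} + 20}}{2} = -608 - \frac{\sqrt{\frac{150}{7}}}{2} = -608 - \frac{\frac{5}{7} \sqrt{42}}{2} = -608 - \frac{5 \sqrt{42}}{14} \approx -610.31$)
$D{\left(X \right)} = \sqrt{6 + X}$
$f = -608 - \frac{5 \sqrt{42}}{14} \approx -610.31$
$\frac{f}{D{\left(71 \right)}} = \frac{-608 - \frac{5 \sqrt{42}}{14}}{\sqrt{6 + 71}} = \frac{-608 - \frac{5 \sqrt{42}}{14}}{\sqrt{77}} = \left(-608 - \frac{5 \sqrt{42}}{14}\right) \frac{\sqrt{77}}{77} = \frac{\sqrt{77} \left(-608 - \frac{5 \sqrt{42}}{14}\right)}{77}$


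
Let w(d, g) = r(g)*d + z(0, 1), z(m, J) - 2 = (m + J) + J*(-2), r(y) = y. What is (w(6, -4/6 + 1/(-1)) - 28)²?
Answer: 1369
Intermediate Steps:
z(m, J) = 2 + m - J (z(m, J) = 2 + ((m + J) + J*(-2)) = 2 + ((J + m) - 2*J) = 2 + (m - J) = 2 + m - J)
w(d, g) = 1 + d*g (w(d, g) = g*d + (2 + 0 - 1*1) = d*g + (2 + 0 - 1) = d*g + 1 = 1 + d*g)
(w(6, -4/6 + 1/(-1)) - 28)² = ((1 + 6*(-4/6 + 1/(-1))) - 28)² = ((1 + 6*(-4*⅙ + 1*(-1))) - 28)² = ((1 + 6*(-⅔ - 1)) - 28)² = ((1 + 6*(-5/3)) - 28)² = ((1 - 10) - 28)² = (-9 - 28)² = (-37)² = 1369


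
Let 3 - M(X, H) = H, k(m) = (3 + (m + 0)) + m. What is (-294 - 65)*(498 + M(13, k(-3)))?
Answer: -180936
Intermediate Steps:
k(m) = 3 + 2*m (k(m) = (3 + m) + m = 3 + 2*m)
M(X, H) = 3 - H
(-294 - 65)*(498 + M(13, k(-3))) = (-294 - 65)*(498 + (3 - (3 + 2*(-3)))) = -359*(498 + (3 - (3 - 6))) = -359*(498 + (3 - 1*(-3))) = -359*(498 + (3 + 3)) = -359*(498 + 6) = -359*504 = -180936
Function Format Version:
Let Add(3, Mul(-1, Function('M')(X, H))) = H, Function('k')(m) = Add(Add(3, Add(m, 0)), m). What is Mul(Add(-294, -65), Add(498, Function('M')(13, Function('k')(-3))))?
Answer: -180936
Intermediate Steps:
Function('k')(m) = Add(3, Mul(2, m)) (Function('k')(m) = Add(Add(3, m), m) = Add(3, Mul(2, m)))
Function('M')(X, H) = Add(3, Mul(-1, H))
Mul(Add(-294, -65), Add(498, Function('M')(13, Function('k')(-3)))) = Mul(Add(-294, -65), Add(498, Add(3, Mul(-1, Add(3, Mul(2, -3)))))) = Mul(-359, Add(498, Add(3, Mul(-1, Add(3, -6))))) = Mul(-359, Add(498, Add(3, Mul(-1, -3)))) = Mul(-359, Add(498, Add(3, 3))) = Mul(-359, Add(498, 6)) = Mul(-359, 504) = -180936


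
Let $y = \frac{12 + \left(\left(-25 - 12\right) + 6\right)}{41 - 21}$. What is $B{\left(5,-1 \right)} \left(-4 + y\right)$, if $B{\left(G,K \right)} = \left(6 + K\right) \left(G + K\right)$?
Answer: $-99$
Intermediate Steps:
$y = - \frac{19}{20}$ ($y = \frac{12 + \left(-37 + 6\right)}{20} = \left(12 - 31\right) \frac{1}{20} = \left(-19\right) \frac{1}{20} = - \frac{19}{20} \approx -0.95$)
$B{\left(5,-1 \right)} \left(-4 + y\right) = \left(\left(-1\right)^{2} + 6 \cdot 5 + 6 \left(-1\right) + 5 \left(-1\right)\right) \left(-4 - \frac{19}{20}\right) = \left(1 + 30 - 6 - 5\right) \left(- \frac{99}{20}\right) = 20 \left(- \frac{99}{20}\right) = -99$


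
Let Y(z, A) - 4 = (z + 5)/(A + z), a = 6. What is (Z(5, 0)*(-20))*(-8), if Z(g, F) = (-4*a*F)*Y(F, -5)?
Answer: 0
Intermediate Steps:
Y(z, A) = 4 + (5 + z)/(A + z) (Y(z, A) = 4 + (z + 5)/(A + z) = 4 + (5 + z)/(A + z))
Z(g, F) = -24*F*(-15 + 5*F)/(-5 + F) (Z(g, F) = (-24*F)*((5 + 4*(-5) + 5*F)/(-5 + F)) = (-24*F)*((5 - 20 + 5*F)/(-5 + F)) = (-24*F)*((-15 + 5*F)/(-5 + F)) = -24*F*(-15 + 5*F)/(-5 + F))
(Z(5, 0)*(-20))*(-8) = ((120*0*(3 - 1*0)/(-5 + 0))*(-20))*(-8) = ((120*0*(3 + 0)/(-5))*(-20))*(-8) = ((120*0*(-⅕)*3)*(-20))*(-8) = (0*(-20))*(-8) = 0*(-8) = 0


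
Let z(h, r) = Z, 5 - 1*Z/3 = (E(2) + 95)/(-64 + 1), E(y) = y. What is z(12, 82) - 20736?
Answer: -435044/21 ≈ -20716.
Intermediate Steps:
Z = 412/21 (Z = 15 - 3*(2 + 95)/(-64 + 1) = 15 - 291/(-63) = 15 - 291*(-1)/63 = 15 - 3*(-97/63) = 15 + 97/21 = 412/21 ≈ 19.619)
z(h, r) = 412/21
z(12, 82) - 20736 = 412/21 - 20736 = -435044/21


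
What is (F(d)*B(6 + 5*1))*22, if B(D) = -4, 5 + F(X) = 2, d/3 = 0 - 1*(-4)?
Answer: 264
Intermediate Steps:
d = 12 (d = 3*(0 - 1*(-4)) = 3*(0 + 4) = 3*4 = 12)
F(X) = -3 (F(X) = -5 + 2 = -3)
(F(d)*B(6 + 5*1))*22 = -3*(-4)*22 = 12*22 = 264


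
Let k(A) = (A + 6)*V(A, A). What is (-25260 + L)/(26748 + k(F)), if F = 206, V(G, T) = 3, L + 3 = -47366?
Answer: -72629/27384 ≈ -2.6522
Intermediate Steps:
L = -47369 (L = -3 - 47366 = -47369)
k(A) = 18 + 3*A (k(A) = (A + 6)*3 = (6 + A)*3 = 18 + 3*A)
(-25260 + L)/(26748 + k(F)) = (-25260 - 47369)/(26748 + (18 + 3*206)) = -72629/(26748 + (18 + 618)) = -72629/(26748 + 636) = -72629/27384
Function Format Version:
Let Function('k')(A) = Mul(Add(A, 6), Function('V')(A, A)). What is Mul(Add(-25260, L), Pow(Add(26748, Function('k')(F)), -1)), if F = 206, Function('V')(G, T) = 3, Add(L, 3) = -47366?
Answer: Rational(-72629, 27384) ≈ -2.6522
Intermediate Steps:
L = -47369 (L = Add(-3, -47366) = -47369)
Function('k')(A) = Add(18, Mul(3, A)) (Function('k')(A) = Mul(Add(A, 6), 3) = Mul(Add(6, A), 3) = Add(18, Mul(3, A)))
Mul(Add(-25260, L), Pow(Add(26748, Function('k')(F)), -1)) = Mul(Add(-25260, -47369), Pow(Add(26748, Add(18, Mul(3, 206))), -1)) = Mul(-72629, Pow(Add(26748, Add(18, 618)), -1)) = Mul(-72629, Pow(Add(26748, 636), -1)) = Mul(-72629, Pow(27384, -1)) = Mul(-72629, Rational(1, 27384)) = Rational(-72629, 27384)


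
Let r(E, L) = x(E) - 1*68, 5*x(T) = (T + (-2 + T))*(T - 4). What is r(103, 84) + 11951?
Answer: 79611/5 ≈ 15922.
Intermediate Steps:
x(T) = (-4 + T)*(-2 + 2*T)/5 (x(T) = ((T + (-2 + T))*(T - 4))/5 = ((-2 + 2*T)*(-4 + T))/5 = ((-4 + T)*(-2 + 2*T))/5 = (-4 + T)*(-2 + 2*T)/5)
r(E, L) = -332/5 - 2*E + 2*E**2/5 (r(E, L) = (8/5 - 2*E + 2*E**2/5) - 1*68 = (8/5 - 2*E + 2*E**2/5) - 68 = -332/5 - 2*E + 2*E**2/5)
r(103, 84) + 11951 = (-332/5 - 2*103 + (2/5)*103**2) + 11951 = (-332/5 - 206 + (2/5)*10609) + 11951 = (-332/5 - 206 + 21218/5) + 11951 = 19856/5 + 11951 = 79611/5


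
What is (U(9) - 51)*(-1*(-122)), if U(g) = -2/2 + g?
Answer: -5246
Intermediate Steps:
U(g) = -1 + g (U(g) = -2*1/2 + g = -1 + g)
(U(9) - 51)*(-1*(-122)) = ((-1 + 9) - 51)*(-1*(-122)) = (8 - 51)*122 = -43*122 = -5246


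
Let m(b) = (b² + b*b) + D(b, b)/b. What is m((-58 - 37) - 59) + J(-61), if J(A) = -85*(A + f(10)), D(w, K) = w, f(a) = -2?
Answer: 52788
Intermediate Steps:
J(A) = 170 - 85*A (J(A) = -85*(A - 2) = -85*(-2 + A) = 170 - 85*A)
m(b) = 1 + 2*b² (m(b) = (b² + b*b) + b/b = (b² + b²) + 1 = 2*b² + 1 = 1 + 2*b²)
m((-58 - 37) - 59) + J(-61) = (1 + 2*((-58 - 37) - 59)²) + (170 - 85*(-61)) = (1 + 2*(-95 - 59)²) + (170 + 5185) = (1 + 2*(-154)²) + 5355 = (1 + 2*23716) + 5355 = (1 + 47432) + 5355 = 47433 + 5355 = 52788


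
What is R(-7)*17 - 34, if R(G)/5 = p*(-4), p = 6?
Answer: -2074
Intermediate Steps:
R(G) = -120 (R(G) = 5*(6*(-4)) = 5*(-24) = -120)
R(-7)*17 - 34 = -120*17 - 34 = -2040 - 34 = -2074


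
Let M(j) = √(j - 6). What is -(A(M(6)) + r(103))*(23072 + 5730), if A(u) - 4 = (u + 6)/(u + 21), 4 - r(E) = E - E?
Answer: -1670516/7 ≈ -2.3865e+5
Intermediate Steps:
r(E) = 4 (r(E) = 4 - (E - E) = 4 - 1*0 = 4 + 0 = 4)
M(j) = √(-6 + j)
A(u) = 4 + (6 + u)/(21 + u) (A(u) = 4 + (u + 6)/(u + 21) = 4 + (6 + u)/(21 + u))
-(A(M(6)) + r(103))*(23072 + 5730) = -(5*(18 + √(-6 + 6))/(21 + √(-6 + 6)) + 4)*(23072 + 5730) = -(5*(18 + √0)/(21 + √0) + 4)*28802 = -(5*(18 + 0)/(21 + 0) + 4)*28802 = -(5*18/21 + 4)*28802 = -(5*(1/21)*18 + 4)*28802 = -(30/7 + 4)*28802 = -58*28802/7 = -1*1670516/7 = -1670516/7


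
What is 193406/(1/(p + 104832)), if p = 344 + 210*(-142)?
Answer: 14574302536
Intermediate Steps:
p = -29476 (p = 344 - 29820 = -29476)
193406/(1/(p + 104832)) = 193406/(1/(-29476 + 104832)) = 193406/(1/75356) = 193406*75356 = 14574302536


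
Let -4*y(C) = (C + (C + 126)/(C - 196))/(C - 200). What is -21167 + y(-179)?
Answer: -3008376643/142125 ≈ -21167.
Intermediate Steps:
y(C) = -(C + (126 + C)/(-196 + C))/(4*(-200 + C)) (y(C) = -(C + (C + 126)/(C - 196))/(4*(C - 200)) = -(C + (126 + C)/(-196 + C))/(4*(-200 + C)))
-21167 + y(-179) = -21167 + (-126 - 1*(-179)² + 195*(-179))/(4*(39200 + (-179)² - 396*(-179))) = -21167 + (-126 - 1*32041 - 34905)/(4*(39200 + 32041 + 70884)) = -21167 + (¼)*(-126 - 32041 - 34905)/142125 = -21167 + (¼)*(1/142125)*(-67072) = -21167 - 16768/142125 = -3008376643/142125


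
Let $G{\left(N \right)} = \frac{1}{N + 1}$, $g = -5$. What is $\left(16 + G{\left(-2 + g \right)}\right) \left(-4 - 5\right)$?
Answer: $- \frac{285}{2} \approx -142.5$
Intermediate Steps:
$G{\left(N \right)} = \frac{1}{1 + N}$
$\left(16 + G{\left(-2 + g \right)}\right) \left(-4 - 5\right) = \left(16 + \frac{1}{1 - 7}\right) \left(-4 - 5\right) = \left(16 + \frac{1}{1 - 7}\right) \left(-9\right) = \left(16 + \frac{1}{-6}\right) \left(-9\right) = \left(16 - \frac{1}{6}\right) \left(-9\right) = \frac{95}{6} \left(-9\right) = - \frac{285}{2}$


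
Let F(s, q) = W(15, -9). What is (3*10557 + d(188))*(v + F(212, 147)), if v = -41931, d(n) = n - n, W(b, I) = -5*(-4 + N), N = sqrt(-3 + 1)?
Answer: -1327363281 - 158355*I*sqrt(2) ≈ -1.3274e+9 - 2.2395e+5*I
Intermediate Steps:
N = I*sqrt(2) (N = sqrt(-2) = I*sqrt(2) ≈ 1.4142*I)
W(b, I) = 20 - 5*I*sqrt(2) (W(b, I) = -5*(-4 + I*sqrt(2)) = 20 - 5*I*sqrt(2))
d(n) = 0
F(s, q) = 20 - 5*I*sqrt(2)
(3*10557 + d(188))*(v + F(212, 147)) = (3*10557 + 0)*(-41931 + (20 - 5*I*sqrt(2))) = (31671 + 0)*(-41911 - 5*I*sqrt(2)) = 31671*(-41911 - 5*I*sqrt(2)) = -1327363281 - 158355*I*sqrt(2)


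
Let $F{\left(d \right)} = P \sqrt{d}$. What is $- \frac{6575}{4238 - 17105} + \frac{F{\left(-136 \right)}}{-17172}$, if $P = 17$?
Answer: $\frac{6575}{12867} - \frac{17 i \sqrt{34}}{8586} \approx 0.511 - 0.011545 i$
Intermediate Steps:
$F{\left(d \right)} = 17 \sqrt{d}$
$- \frac{6575}{4238 - 17105} + \frac{F{\left(-136 \right)}}{-17172} = - \frac{6575}{4238 - 17105} + \frac{17 \sqrt{-136}}{-17172} = - \frac{6575}{-12867} + 17 \cdot 2 i \sqrt{34} \left(- \frac{1}{17172}\right) = \left(-6575\right) \left(- \frac{1}{12867}\right) + 34 i \sqrt{34} \left(- \frac{1}{17172}\right) = \frac{6575}{12867} - \frac{17 i \sqrt{34}}{8586}$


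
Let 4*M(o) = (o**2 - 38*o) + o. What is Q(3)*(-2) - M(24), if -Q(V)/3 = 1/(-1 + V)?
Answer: 81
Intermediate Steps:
Q(V) = -3/(-1 + V)
M(o) = -37*o/4 + o**2/4 (M(o) = ((o**2 - 38*o) + o)/4 = (o**2 - 37*o)/4 = -37*o/4 + o**2/4)
Q(3)*(-2) - M(24) = -3/(-1 + 3)*(-2) - 24*(-37 + 24)/4 = -3/2*(-2) - 24*(-13)/4 = -3*1/2*(-2) - 1*(-78) = -3/2*(-2) + 78 = 3 + 78 = 81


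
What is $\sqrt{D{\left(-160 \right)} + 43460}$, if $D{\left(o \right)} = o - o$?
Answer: $2 \sqrt{10865} \approx 208.47$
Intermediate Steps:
$D{\left(o \right)} = 0$
$\sqrt{D{\left(-160 \right)} + 43460} = \sqrt{0 + 43460} = \sqrt{43460} = 2 \sqrt{10865}$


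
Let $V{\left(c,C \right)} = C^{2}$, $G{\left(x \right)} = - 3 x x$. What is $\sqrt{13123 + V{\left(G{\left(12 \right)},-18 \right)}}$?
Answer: $\sqrt{13447} \approx 115.96$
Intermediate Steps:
$G{\left(x \right)} = - 3 x^{2}$
$\sqrt{13123 + V{\left(G{\left(12 \right)},-18 \right)}} = \sqrt{13123 + \left(-18\right)^{2}} = \sqrt{13123 + 324} = \sqrt{13447}$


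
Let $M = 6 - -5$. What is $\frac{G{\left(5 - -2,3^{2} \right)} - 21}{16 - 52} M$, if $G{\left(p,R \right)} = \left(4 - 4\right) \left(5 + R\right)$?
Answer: $\frac{77}{12} \approx 6.4167$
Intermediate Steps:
$M = 11$ ($M = 6 + 5 = 11$)
$G{\left(p,R \right)} = 0$ ($G{\left(p,R \right)} = 0 \left(5 + R\right) = 0$)
$\frac{G{\left(5 - -2,3^{2} \right)} - 21}{16 - 52} M = \frac{0 - 21}{16 - 52} \cdot 11 = - \frac{21}{-36} \cdot 11 = \left(-21\right) \left(- \frac{1}{36}\right) 11 = \frac{7}{12} \cdot 11 = \frac{77}{12}$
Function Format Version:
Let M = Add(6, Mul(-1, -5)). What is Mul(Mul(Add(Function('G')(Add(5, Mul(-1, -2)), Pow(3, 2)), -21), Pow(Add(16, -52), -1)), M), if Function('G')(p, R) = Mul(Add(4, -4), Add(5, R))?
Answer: Rational(77, 12) ≈ 6.4167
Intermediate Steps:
M = 11 (M = Add(6, 5) = 11)
Function('G')(p, R) = 0 (Function('G')(p, R) = Mul(0, Add(5, R)) = 0)
Mul(Mul(Add(Function('G')(Add(5, Mul(-1, -2)), Pow(3, 2)), -21), Pow(Add(16, -52), -1)), M) = Mul(Mul(Add(0, -21), Pow(Add(16, -52), -1)), 11) = Mul(Mul(-21, Pow(-36, -1)), 11) = Mul(Mul(-21, Rational(-1, 36)), 11) = Mul(Rational(7, 12), 11) = Rational(77, 12)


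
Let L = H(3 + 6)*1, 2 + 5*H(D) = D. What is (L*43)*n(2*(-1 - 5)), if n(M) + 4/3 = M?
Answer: -2408/3 ≈ -802.67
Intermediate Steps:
n(M) = -4/3 + M
H(D) = -⅖ + D/5
L = 7/5 (L = (-⅖ + (3 + 6)/5)*1 = (-⅖ + (⅕)*9)*1 = (-⅖ + 9/5)*1 = (7/5)*1 = 7/5 ≈ 1.4000)
(L*43)*n(2*(-1 - 5)) = ((7/5)*43)*(-4/3 + 2*(-1 - 5)) = 301*(-4/3 + 2*(-6))/5 = 301*(-4/3 - 12)/5 = (301/5)*(-40/3) = -2408/3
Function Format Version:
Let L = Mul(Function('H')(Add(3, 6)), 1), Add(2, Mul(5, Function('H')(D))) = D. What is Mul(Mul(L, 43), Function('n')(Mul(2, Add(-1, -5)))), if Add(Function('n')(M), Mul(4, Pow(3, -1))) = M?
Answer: Rational(-2408, 3) ≈ -802.67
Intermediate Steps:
Function('n')(M) = Add(Rational(-4, 3), M)
Function('H')(D) = Add(Rational(-2, 5), Mul(Rational(1, 5), D))
L = Rational(7, 5) (L = Mul(Add(Rational(-2, 5), Mul(Rational(1, 5), Add(3, 6))), 1) = Mul(Add(Rational(-2, 5), Mul(Rational(1, 5), 9)), 1) = Mul(Add(Rational(-2, 5), Rational(9, 5)), 1) = Mul(Rational(7, 5), 1) = Rational(7, 5) ≈ 1.4000)
Mul(Mul(L, 43), Function('n')(Mul(2, Add(-1, -5)))) = Mul(Mul(Rational(7, 5), 43), Add(Rational(-4, 3), Mul(2, Add(-1, -5)))) = Mul(Rational(301, 5), Add(Rational(-4, 3), Mul(2, -6))) = Mul(Rational(301, 5), Add(Rational(-4, 3), -12)) = Mul(Rational(301, 5), Rational(-40, 3)) = Rational(-2408, 3)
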